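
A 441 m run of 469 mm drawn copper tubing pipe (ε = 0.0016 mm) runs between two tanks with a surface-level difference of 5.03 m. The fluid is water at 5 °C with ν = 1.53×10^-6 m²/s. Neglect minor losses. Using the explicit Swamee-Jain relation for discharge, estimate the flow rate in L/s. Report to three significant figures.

Q ≈ 513 L/s

Swamee-Jain (Type II): Q = -0.965·√(gD⁵h_f/L)·ln[ε/(3.7D) + √(3.17ν²L/(gD³h_f))]
√(gD⁵h_f/L) = √(9.81·0.469⁵·5.03/441) = 0.05039
ε/(3.7D) = 9.22×10^-7; √(3.17ν²L/(gD³h_f)) = 2.54×10^-5
Q = -0.965·0.05039·ln(2.628×10^-5) = 0.5128 m³/s
Check: V = 2.97 m/s, Re = 9.10×10^5, f = 0.01187, h_f = 5.02 m ≈ 5.03 m ✓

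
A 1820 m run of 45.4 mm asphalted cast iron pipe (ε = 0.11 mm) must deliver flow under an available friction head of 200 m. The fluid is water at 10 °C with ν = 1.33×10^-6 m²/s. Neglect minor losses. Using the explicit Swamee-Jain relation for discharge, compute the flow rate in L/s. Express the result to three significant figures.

Swamee-Jain (Type II): Q = -0.965·√(gD⁵h_f/L)·ln[ε/(3.7D) + √(3.17ν²L/(gD³h_f))]
√(gD⁵h_f/L) = √(9.81·0.0454⁵·200/1820) = 4.560×10^-4
ε/(3.7D) = 6.55×10^-4; √(3.17ν²L/(gD³h_f)) = 2.36×10^-4
Q = -0.965·4.560×10^-4·ln(8.906×10^-4) = 0.003091 m³/s
Check: V = 1.91 m/s, Re = 6.52×10^4, f = 0.02713, h_f = 202 m ≈ 200 m ✓

Q ≈ 3.09 L/s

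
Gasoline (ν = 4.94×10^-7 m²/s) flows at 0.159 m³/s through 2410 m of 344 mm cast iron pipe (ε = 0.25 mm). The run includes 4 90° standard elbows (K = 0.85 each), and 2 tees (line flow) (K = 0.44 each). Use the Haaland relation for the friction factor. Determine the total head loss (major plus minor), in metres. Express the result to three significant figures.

V = 4Q/(πD²) = 1.711 m/s; V²/2g = 0.1492 m
Re = 1.19×10^6, ε/D = 7.27×10^-4 → f = 0.01851 (Haaland)
Major: h_f = f(L/D)·V²/2g = 0.01851·7006·0.1492 = 19.35 m
Minor: ΣK = 4.28; h_m = ΣK·V²/2g = 0.6384 m
Total H_L = 19.35 + 0.6384 = 19.99 m

H_L ≈ 20.0 m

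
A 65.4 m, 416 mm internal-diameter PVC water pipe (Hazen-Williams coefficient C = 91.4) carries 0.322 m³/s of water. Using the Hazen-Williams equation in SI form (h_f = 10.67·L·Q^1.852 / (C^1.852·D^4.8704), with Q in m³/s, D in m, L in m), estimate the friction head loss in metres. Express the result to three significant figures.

h_f ≈ 1.43 m

h_f = 10.67·65.4·0.322^1.852 / (91.4^1.852·0.416^4.8704) = 1.431 m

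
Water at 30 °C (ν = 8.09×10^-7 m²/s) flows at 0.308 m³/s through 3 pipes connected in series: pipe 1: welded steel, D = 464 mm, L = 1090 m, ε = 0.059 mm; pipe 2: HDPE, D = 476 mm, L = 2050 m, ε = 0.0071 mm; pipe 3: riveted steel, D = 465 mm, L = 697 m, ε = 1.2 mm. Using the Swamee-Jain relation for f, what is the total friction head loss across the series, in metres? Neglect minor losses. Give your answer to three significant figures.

Pipe 1: V = 1.821 m/s, Re = 1.04×10^6, ε/D = 1.27×10^-4, f = 0.01385, h_1 = f(L/D)V²/2g = 5.500 m
Pipe 2: V = 1.731 m/s, Re = 1.02×10^6, ε/D = 1.49×10^-5, f = 0.01194, h_2 = f(L/D)V²/2g = 7.849 m
Pipe 3: V = 1.814 m/s, Re = 1.04×10^6, ε/D = 0.00258, f = 0.02531, h_3 = f(L/D)V²/2g = 6.360 m
Series → Q common, losses add: H = Σh = 19.71 m

H ≈ 19.7 m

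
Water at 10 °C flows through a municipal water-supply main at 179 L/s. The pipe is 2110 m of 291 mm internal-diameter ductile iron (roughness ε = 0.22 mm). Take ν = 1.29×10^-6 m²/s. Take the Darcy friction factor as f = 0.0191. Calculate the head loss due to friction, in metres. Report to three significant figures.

V = 4Q/(πD²) = 4·0.179/(π·0.291²) = 2.691 m/s
h_f = f(L/D)V²/(2g) = 0.01910·(2110/0.291)·2.691²/(2·9.81) = 51.13 m

h_f ≈ 51.1 m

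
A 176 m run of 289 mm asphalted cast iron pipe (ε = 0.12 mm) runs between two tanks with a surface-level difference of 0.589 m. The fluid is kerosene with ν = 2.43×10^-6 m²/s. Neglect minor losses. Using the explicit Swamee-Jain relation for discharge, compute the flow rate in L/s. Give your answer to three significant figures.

Swamee-Jain (Type II): Q = -0.965·√(gD⁵h_f/L)·ln[ε/(3.7D) + √(3.17ν²L/(gD³h_f))]
√(gD⁵h_f/L) = √(9.81·0.289⁵·0.589/176) = 0.008135
ε/(3.7D) = 1.12×10^-4; √(3.17ν²L/(gD³h_f)) = 1.54×10^-4
Q = -0.965·0.008135·ln(2.659×10^-4) = 0.06463 m³/s
Check: V = 0.985 m/s, Re = 1.17×10^5, f = 0.01962, h_f = 0.591 m ≈ 0.589 m ✓

Q ≈ 64.6 L/s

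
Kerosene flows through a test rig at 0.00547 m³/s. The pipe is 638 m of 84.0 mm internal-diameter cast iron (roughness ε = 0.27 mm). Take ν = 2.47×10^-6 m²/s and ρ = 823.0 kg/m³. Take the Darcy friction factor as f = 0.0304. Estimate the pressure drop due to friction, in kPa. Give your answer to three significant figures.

V = 4Q/(πD²) = 4·0.00547/(π·0.0840²) = 0.9870 m/s
h_f = f(L/D)V²/(2g) = 0.03040·(638/0.0840)·0.9870²/(2·9.81) = 11.47 m
Δp = ρg·h_f = 823.0·9.81·11.47 = 92.57 kPa

Δp ≈ 92.6 kPa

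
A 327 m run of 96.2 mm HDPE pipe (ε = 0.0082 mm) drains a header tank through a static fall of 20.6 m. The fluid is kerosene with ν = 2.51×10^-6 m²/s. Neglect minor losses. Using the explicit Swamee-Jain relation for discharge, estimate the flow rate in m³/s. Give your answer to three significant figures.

Swamee-Jain (Type II): Q = -0.965·√(gD⁵h_f/L)·ln[ε/(3.7D) + √(3.17ν²L/(gD³h_f))]
√(gD⁵h_f/L) = √(9.81·0.0962⁵·20.6/327) = 0.002256
ε/(3.7D) = 2.30×10^-5; √(3.17ν²L/(gD³h_f)) = 1.91×10^-4
Q = -0.965·0.002256·ln(2.136×10^-4) = 0.01840 m³/s
Check: V = 2.53 m/s, Re = 9.70×10^4, f = 0.01847, h_f = 20.5 m ≈ 20.6 m ✓

Q ≈ 0.0184 m³/s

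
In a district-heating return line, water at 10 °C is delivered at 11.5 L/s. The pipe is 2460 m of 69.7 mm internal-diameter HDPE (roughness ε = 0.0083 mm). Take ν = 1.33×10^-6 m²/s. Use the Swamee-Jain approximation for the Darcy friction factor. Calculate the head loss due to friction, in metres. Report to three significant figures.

h_f ≈ 280 m

V = 4Q/(πD²) = 4·0.0115/(π·0.0697²) = 3.014 m/s
Re = VD/ν = 3.014·0.0697/1.33×10^-6 = 1.58×10^5 → turbulent
ε/D = 0.0083/69.7 = 1.19×10^-4
Swamee-Jain: f = 0.01716
h_f = f(L/D)V²/(2g) = 0.01716·(2460/0.0697)·3.014²/(2·9.81) = 280.4 m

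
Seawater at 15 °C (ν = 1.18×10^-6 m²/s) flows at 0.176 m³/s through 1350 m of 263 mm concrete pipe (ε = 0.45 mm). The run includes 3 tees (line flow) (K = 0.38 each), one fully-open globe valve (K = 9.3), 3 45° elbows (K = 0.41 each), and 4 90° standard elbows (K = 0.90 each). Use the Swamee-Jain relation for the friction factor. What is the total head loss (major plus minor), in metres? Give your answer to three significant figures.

V = 4Q/(πD²) = 3.240 m/s; V²/2g = 0.5350 m
Re = 7.22×10^5, ε/D = 0.00171 → f = 0.02286 (Swamee-Jain)
Major: h_f = f(L/D)·V²/2g = 0.02286·5133·0.5350 = 62.77 m
Minor: ΣK = 15.3; h_m = ΣK·V²/2g = 8.169 m
Total H_L = 62.77 + 8.169 = 70.94 m

H_L ≈ 70.9 m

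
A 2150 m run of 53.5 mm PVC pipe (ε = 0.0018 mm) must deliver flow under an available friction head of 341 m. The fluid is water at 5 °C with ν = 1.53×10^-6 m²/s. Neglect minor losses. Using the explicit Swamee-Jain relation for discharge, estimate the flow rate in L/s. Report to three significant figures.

Q ≈ 6.85 L/s

Swamee-Jain (Type II): Q = -0.965·√(gD⁵h_f/L)·ln[ε/(3.7D) + √(3.17ν²L/(gD³h_f))]
√(gD⁵h_f/L) = √(9.81·0.0535⁵·341/2150) = 8.258×10^-4
ε/(3.7D) = 9.09×10^-6; √(3.17ν²L/(gD³h_f)) = 1.76×10^-4
Q = -0.965·8.258×10^-4·ln(1.856×10^-4) = 0.006847 m³/s
Check: V = 3.05 m/s, Re = 1.07×10^5, f = 0.01784, h_f = 339 m ≈ 341 m ✓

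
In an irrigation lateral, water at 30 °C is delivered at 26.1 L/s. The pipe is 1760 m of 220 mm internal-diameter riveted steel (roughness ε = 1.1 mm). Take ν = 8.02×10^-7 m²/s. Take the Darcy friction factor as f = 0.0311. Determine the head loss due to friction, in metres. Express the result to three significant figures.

V = 4Q/(πD²) = 4·0.0261/(π·0.220²) = 0.6866 m/s
h_f = f(L/D)V²/(2g) = 0.03110·(1760/0.220)·0.6866²/(2·9.81) = 5.978 m

h_f ≈ 5.98 m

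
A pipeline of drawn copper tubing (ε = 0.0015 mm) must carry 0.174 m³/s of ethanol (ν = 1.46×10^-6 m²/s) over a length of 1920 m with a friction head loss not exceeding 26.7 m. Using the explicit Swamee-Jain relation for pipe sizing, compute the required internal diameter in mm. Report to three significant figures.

D ≈ 302 mm

Swamee-Jain (Type III): D = 0.66·[ε^1.25·(LQ²/(gh_f))^4.75 + ν·Q^9.4·(L/(gh_f))^5.2]^0.04
LQ²/(gh_f) = 0.2219; L/(gh_f) = 7.330
Term 1 = ε^1.25·(…)^4.75 = 4.12×10^-11; Term 2 = ν·Q^9.4·(…)^5.2 = 3.34×10^-9
D = 0.66·(4.12×10^-11 + 3.34×10^-9)^0.04 = 0.3025 m = 302 mm
Check: V = 2.42 m/s, Re = 5.02×10^5, f = 0.01316, h_f = 25.0 m ≈ 26.7 m ✓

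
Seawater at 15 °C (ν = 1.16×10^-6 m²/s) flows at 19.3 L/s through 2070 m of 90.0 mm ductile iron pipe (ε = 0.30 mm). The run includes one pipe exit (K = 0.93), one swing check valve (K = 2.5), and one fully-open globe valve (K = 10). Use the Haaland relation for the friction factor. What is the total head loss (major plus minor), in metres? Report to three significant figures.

H_L ≈ 303 m

V = 4Q/(πD²) = 3.034 m/s; V²/2g = 0.4691 m
Re = 2.35×10^5, ε/D = 0.00333 → f = 0.02749 (Haaland)
Major: h_f = f(L/D)·V²/2g = 0.02749·23000·0.4691 = 296.6 m
Minor: ΣK = 13.4; h_m = ΣK·V²/2g = 6.300 m
Total H_L = 296.6 + 6.300 = 302.9 m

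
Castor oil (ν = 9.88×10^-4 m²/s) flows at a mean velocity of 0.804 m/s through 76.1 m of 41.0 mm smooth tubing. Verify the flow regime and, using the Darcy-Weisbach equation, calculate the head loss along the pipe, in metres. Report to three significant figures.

Re = VD/ν = 0.804·0.04100/9.88×10^-4 = 33.4 → laminar (Re < 2300)
f = 64/Re = 1.918
h_f = f(L/D)V²/(2g) = 1.918·(76.1/0.04100)·0.804²/(2·9.81) = 117.3 m

h_f ≈ 117 m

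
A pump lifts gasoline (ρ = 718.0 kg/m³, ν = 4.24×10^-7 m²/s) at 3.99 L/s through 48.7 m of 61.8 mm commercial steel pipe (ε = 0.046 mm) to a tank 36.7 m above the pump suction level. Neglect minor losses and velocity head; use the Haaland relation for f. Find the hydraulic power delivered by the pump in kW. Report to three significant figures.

V = 4Q/(πD²) = 1.330 m/s; Re = 1.94×10^5; ε/D = 7.44×10^-4; f = 0.01987
h_f = f(L/D)V²/2g = 1.412 m
Total head H = z + h_f = 36.7 + 1.412 = 38.11 m
P_hyd = ρgQH = 718.0·9.81·0.00399·38.11 = 1.071 kW

P_hyd ≈ 1.07 kW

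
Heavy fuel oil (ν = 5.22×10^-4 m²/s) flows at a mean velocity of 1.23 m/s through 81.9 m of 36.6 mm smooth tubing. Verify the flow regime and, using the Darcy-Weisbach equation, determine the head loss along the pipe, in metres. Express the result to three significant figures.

h_f ≈ 128 m

Re = VD/ν = 1.23·0.03660/5.22×10^-4 = 86.2 → laminar (Re < 2300)
f = 64/Re = 0.7421
h_f = f(L/D)V²/(2g) = 0.7421·(81.9/0.03660)·1.23²/(2·9.81) = 128.0 m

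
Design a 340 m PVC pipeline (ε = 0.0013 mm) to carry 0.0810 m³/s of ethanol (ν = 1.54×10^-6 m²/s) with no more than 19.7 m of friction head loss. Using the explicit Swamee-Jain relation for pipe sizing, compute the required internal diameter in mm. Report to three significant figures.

Swamee-Jain (Type III): D = 0.66·[ε^1.25·(LQ²/(gh_f))^4.75 + ν·Q^9.4·(L/(gh_f))^5.2]^0.04
LQ²/(gh_f) = 0.01154; L/(gh_f) = 1.759
Term 1 = ε^1.25·(…)^4.75 = 2.74×10^-17; Term 2 = ν·Q^9.4·(…)^5.2 = 1.60×10^-15
D = 0.66·(2.74×10^-17 + 1.60×10^-15)^0.04 = 0.1690 m = 169 mm
Check: V = 3.61 m/s, Re = 3.96×10^5, f = 0.01376, h_f = 18.4 m ≈ 19.7 m ✓

D ≈ 169 mm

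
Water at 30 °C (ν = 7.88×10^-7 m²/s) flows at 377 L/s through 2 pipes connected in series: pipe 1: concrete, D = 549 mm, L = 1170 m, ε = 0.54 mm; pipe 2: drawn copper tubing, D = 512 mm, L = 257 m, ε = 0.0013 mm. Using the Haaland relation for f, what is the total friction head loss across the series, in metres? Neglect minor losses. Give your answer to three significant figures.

H ≈ 6.44 m

Pipe 1: V = 1.593 m/s, Re = 1.11×10^6, ε/D = 9.84×10^-4, f = 0.01984, h_1 = f(L/D)V²/2g = 5.466 m
Pipe 2: V = 1.831 m/s, Re = 1.19×10^6, ε/D = 2.54×10^-6, f = 0.01130, h_2 = f(L/D)V²/2g = 0.9694 m
Series → Q common, losses add: H = Σh = 6.435 m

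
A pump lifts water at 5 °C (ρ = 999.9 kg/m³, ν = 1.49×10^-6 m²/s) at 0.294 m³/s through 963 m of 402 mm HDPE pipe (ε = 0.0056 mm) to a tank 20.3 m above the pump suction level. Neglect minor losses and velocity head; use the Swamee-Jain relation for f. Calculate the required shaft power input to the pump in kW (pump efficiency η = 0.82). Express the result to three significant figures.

P_shaft ≈ 101 kW

V = 4Q/(πD²) = 2.316 m/s; Re = 6.25×10^5; ε/D = 1.39×10^-5; f = 0.01284
h_f = f(L/D)V²/2g = 8.410 m
Total head H = z + h_f = 20.3 + 8.410 = 28.71 m
P_hyd = ρgQH = 999.9·9.81·0.294·28.71 = 82.80 kW
P_shaft = P_hyd/η = 82.80/0.82 = 101.0 kW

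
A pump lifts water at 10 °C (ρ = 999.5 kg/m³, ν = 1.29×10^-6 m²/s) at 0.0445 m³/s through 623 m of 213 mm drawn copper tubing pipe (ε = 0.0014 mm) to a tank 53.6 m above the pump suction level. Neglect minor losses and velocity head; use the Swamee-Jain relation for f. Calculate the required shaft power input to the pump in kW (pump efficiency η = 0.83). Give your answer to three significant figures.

P_shaft ≈ 30.1 kW

V = 4Q/(πD²) = 1.249 m/s; Re = 2.06×10^5; ε/D = 6.57×10^-6; f = 0.01550
h_f = f(L/D)V²/2g = 3.604 m
Total head H = z + h_f = 53.6 + 3.604 = 57.20 m
P_hyd = ρgQH = 999.5·9.81·0.0445·57.20 = 24.96 kW
P_shaft = P_hyd/η = 24.96/0.83 = 30.07 kW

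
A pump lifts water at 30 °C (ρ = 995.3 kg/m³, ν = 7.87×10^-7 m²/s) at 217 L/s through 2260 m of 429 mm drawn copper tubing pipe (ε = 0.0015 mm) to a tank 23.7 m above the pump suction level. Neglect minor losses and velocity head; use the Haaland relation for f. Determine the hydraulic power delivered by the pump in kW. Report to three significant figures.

V = 4Q/(πD²) = 1.501 m/s; Re = 8.18×10^5; ε/D = 3.50×10^-6; f = 0.01204
h_f = f(L/D)V²/2g = 7.284 m
Total head H = z + h_f = 23.7 + 7.284 = 30.98 m
P_hyd = ρgQH = 995.3·9.81·0.217·30.98 = 65.65 kW

P_hyd ≈ 65.6 kW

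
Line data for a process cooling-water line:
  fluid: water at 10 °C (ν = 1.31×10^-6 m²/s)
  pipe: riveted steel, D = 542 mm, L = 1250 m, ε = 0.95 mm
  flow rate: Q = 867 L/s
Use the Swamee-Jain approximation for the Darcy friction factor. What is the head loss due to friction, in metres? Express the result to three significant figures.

V = 4Q/(πD²) = 4·0.867/(π·0.542²) = 3.758 m/s
Re = VD/ν = 3.758·0.542/1.31×10^-6 = 1.55×10^6 → turbulent
ε/D = 0.95/542 = 0.00175
Swamee-Jain: f = 0.02281
h_f = f(L/D)V²/(2g) = 0.02281·(1250/0.542)·3.758²/(2·9.81) = 37.86 m

h_f ≈ 37.9 m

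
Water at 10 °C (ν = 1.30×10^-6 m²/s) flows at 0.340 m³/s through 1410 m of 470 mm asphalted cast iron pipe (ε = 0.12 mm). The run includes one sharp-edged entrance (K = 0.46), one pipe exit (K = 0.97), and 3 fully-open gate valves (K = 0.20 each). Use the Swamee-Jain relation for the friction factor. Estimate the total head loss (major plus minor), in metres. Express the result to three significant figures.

V = 4Q/(πD²) = 1.960 m/s; V²/2g = 0.1957 m
Re = 7.09×10^5, ε/D = 2.55×10^-4 → f = 0.01563 (Swamee-Jain)
Major: h_f = f(L/D)·V²/2g = 0.01563·3000·0.1957 = 9.179 m
Minor: ΣK = 2.03; h_m = ΣK·V²/2g = 0.3974 m
Total H_L = 9.179 + 0.3974 = 9.576 m

H_L ≈ 9.58 m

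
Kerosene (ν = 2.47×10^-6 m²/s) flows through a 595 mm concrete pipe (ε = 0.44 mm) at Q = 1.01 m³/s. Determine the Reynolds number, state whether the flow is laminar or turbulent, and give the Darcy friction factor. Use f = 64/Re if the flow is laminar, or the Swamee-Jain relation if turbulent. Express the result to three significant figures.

V = 4Q/(πD²) = 3.632 m/s
Re = VD/ν = 3.632·0.595/2.47×10^-6 = 8.75×10^5
Re > 4000 → turbulent; ε/D = 7.39×10^-4
Swamee-Jain: f = 0.01880

Re ≈ 8.75×10^5; turbulent; f ≈ 0.0188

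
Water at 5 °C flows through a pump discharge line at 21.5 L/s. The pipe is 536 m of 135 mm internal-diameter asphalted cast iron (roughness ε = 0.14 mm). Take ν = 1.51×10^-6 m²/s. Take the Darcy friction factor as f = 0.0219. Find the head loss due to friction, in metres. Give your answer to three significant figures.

h_f ≈ 10.00 m

V = 4Q/(πD²) = 4·0.0215/(π·0.135²) = 1.502 m/s
h_f = f(L/D)V²/(2g) = 0.02190·(536/0.135)·1.502²/(2·9.81) = 9.999 m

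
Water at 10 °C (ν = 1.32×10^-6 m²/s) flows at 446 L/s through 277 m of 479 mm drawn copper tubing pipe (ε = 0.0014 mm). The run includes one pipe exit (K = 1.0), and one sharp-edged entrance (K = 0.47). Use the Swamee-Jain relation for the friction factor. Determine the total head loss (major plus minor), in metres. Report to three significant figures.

V = 4Q/(πD²) = 2.475 m/s; V²/2g = 0.3122 m
Re = 8.98×10^5, ε/D = 2.92×10^-6 → f = 0.01189 (Swamee-Jain)
Major: h_f = f(L/D)·V²/2g = 0.01189·578.3·0.3122 = 2.146 m
Minor: ΣK = 1.47; h_m = ΣK·V²/2g = 0.4590 m
Total H_L = 2.146 + 0.4590 = 2.605 m

H_L ≈ 2.61 m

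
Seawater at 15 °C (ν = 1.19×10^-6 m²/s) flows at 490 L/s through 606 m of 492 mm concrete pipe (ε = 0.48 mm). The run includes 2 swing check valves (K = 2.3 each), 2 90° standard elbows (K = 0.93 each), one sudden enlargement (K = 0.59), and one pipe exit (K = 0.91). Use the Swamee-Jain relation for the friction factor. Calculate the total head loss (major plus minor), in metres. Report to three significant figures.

H_L ≈ 11.0 m

V = 4Q/(πD²) = 2.577 m/s; V²/2g = 0.3386 m
Re = 1.07×10^6, ε/D = 9.76×10^-4 → f = 0.01990 (Swamee-Jain)
Major: h_f = f(L/D)·V²/2g = 0.01990·1232·0.3386 = 8.297 m
Minor: ΣK = 7.96; h_m = ΣK·V²/2g = 2.695 m
Total H_L = 8.297 + 2.695 = 10.99 m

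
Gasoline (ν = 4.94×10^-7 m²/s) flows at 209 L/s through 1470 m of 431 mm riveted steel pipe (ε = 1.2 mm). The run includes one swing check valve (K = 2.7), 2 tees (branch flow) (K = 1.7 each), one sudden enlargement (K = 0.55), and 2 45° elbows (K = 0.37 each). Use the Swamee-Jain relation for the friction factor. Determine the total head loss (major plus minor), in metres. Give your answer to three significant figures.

V = 4Q/(πD²) = 1.433 m/s; V²/2g = 0.1046 m
Re = 1.25×10^6, ε/D = 0.00278 → f = 0.02580 (Swamee-Jain)
Major: h_f = f(L/D)·V²/2g = 0.02580·3411·0.1046 = 9.204 m
Minor: ΣK = 7.39; h_m = ΣK·V²/2g = 0.7729 m
Total H_L = 9.204 + 0.7729 = 9.977 m

H_L ≈ 9.98 m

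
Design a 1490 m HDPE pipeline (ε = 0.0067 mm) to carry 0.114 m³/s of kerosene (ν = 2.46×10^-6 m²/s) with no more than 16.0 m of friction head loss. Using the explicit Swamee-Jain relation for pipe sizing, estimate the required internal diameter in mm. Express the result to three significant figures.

D ≈ 278 mm

Swamee-Jain (Type III): D = 0.66·[ε^1.25·(LQ²/(gh_f))^4.75 + ν·Q^9.4·(L/(gh_f))^5.2]^0.04
LQ²/(gh_f) = 0.1234; L/(gh_f) = 9.493
Term 1 = ε^1.25·(…)^4.75 = 1.64×10^-11; Term 2 = ν·Q^9.4·(…)^5.2 = 4.06×10^-10
D = 0.66·(1.64×10^-11 + 4.06×10^-10)^0.04 = 0.2783 m = 278 mm
Check: V = 1.87 m/s, Re = 2.12×10^5, f = 0.01558, h_f = 14.9 m ≈ 16.0 m ✓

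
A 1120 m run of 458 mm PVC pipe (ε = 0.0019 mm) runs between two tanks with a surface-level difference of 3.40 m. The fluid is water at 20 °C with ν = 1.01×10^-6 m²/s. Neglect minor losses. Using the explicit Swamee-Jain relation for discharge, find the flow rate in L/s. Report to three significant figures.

Swamee-Jain (Type II): Q = -0.965·√(gD⁵h_f/L)·ln[ε/(3.7D) + √(3.17ν²L/(gD³h_f))]
√(gD⁵h_f/L) = √(9.81·0.458⁵·3.40/1120) = 0.02450
ε/(3.7D) = 1.12×10^-6; √(3.17ν²L/(gD³h_f)) = 3.36×10^-5
Q = -0.965·0.02450·ln(3.474×10^-5) = 0.2427 m³/s
Check: V = 1.47 m/s, Re = 6.68×10^5, f = 0.01252, h_f = 3.39 m ≈ 3.40 m ✓

Q ≈ 243 L/s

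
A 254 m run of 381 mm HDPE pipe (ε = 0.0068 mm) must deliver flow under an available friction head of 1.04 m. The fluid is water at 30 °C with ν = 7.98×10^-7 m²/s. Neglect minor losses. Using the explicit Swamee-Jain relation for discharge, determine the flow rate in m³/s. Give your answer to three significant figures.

Q ≈ 0.178 m³/s

Swamee-Jain (Type II): Q = -0.965·√(gD⁵h_f/L)·ln[ε/(3.7D) + √(3.17ν²L/(gD³h_f))]
√(gD⁵h_f/L) = √(9.81·0.381⁵·1.04/254) = 0.01796
ε/(3.7D) = 4.82×10^-6; √(3.17ν²L/(gD³h_f)) = 3.01×10^-5
Q = -0.965·0.01796·ln(3.497×10^-5) = 0.1778 m³/s
Check: V = 1.56 m/s, Re = 7.45×10^5, f = 0.01256, h_f = 1.04 m ≈ 1.04 m ✓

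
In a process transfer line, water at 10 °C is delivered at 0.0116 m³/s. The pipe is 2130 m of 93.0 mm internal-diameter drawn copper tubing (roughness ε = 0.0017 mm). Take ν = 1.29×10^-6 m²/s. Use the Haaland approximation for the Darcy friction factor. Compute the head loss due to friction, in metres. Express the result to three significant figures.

h_f ≈ 58.4 m

V = 4Q/(πD²) = 4·0.0116/(π·0.0930²) = 1.708 m/s
Re = VD/ν = 1.708·0.0930/1.29×10^-6 = 1.23×10^5 → turbulent
ε/D = 0.0017/93.0 = 1.83×10^-5
Haaland: f = 0.01716
h_f = f(L/D)V²/(2g) = 0.01716·(2130/0.0930)·1.708²/(2·9.81) = 58.40 m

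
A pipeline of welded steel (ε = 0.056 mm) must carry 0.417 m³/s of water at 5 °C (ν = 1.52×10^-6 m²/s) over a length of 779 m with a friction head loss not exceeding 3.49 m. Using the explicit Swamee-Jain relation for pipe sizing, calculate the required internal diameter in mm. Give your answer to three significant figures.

D ≈ 544 mm

Swamee-Jain (Type III): D = 0.66·[ε^1.25·(LQ²/(gh_f))^4.75 + ν·Q^9.4·(L/(gh_f))^5.2]^0.04
LQ²/(gh_f) = 3.957; L/(gh_f) = 22.75
Term 1 = ε^1.25·(…)^4.75 = 0.00333; Term 2 = ν·Q^9.4·(…)^5.2 = 0.00465
D = 0.66·(0.00333 + 0.00465)^0.04 = 0.5440 m = 544 mm
Check: V = 1.79 m/s, Re = 6.42×10^5, f = 0.01411, h_f = 3.31 m ≈ 3.49 m ✓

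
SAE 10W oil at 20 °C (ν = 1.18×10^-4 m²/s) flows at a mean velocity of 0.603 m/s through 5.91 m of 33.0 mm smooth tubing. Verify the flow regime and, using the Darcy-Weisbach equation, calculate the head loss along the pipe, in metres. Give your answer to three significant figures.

Re = VD/ν = 0.603·0.03300/1.18×10^-4 = 169 → laminar (Re < 2300)
f = 64/Re = 0.3795
h_f = f(L/D)V²/(2g) = 0.3795·(5.91/0.03300)·0.603²/(2·9.81) = 1.260 m

h_f ≈ 1.26 m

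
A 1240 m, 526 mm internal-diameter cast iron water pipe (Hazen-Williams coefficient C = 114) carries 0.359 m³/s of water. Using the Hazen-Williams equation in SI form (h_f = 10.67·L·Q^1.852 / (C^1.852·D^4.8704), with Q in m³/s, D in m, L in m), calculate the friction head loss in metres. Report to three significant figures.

h_f = 10.67·1240·0.359^1.852 / (114^1.852·0.526^4.8704) = 7.033 m

h_f ≈ 7.03 m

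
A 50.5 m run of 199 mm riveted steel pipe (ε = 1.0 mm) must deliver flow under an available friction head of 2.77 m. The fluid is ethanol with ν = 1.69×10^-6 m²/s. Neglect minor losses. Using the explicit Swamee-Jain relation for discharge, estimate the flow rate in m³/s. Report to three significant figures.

Swamee-Jain (Type II): Q = -0.965·√(gD⁵h_f/L)·ln[ε/(3.7D) + √(3.17ν²L/(gD³h_f))]
√(gD⁵h_f/L) = √(9.81·0.199⁵·2.77/50.5) = 0.01296
ε/(3.7D) = 0.00136; √(3.17ν²L/(gD³h_f)) = 4.62×10^-5
Q = -0.965·0.01296·ln(0.001404) = 0.08214 m³/s
Check: V = 2.64 m/s, Re = 3.11×10^5, f = 0.03085, h_f = 2.78 m ≈ 2.77 m ✓

Q ≈ 0.0821 m³/s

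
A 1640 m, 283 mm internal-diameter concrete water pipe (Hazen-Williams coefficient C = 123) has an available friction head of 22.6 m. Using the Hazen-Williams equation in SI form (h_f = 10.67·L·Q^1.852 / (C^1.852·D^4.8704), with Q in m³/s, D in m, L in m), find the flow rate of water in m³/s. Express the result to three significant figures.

Rearranging: Q = [h_f·C^1.852·D^4.8704 / (10.67·L)]^(1/1.852)
Q = [22.6·123^1.852·0.283^4.8704 / (10.67·1640)]^0.540 = 0.1226 m³/s

Q ≈ 0.123 m³/s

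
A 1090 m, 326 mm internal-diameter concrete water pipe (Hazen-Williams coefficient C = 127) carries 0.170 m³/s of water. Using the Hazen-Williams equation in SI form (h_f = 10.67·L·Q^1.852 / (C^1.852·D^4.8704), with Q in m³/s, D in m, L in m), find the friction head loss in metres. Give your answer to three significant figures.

h_f ≈ 13.0 m

h_f = 10.67·1090·0.170^1.852 / (127^1.852·0.326^4.8704) = 13.03 m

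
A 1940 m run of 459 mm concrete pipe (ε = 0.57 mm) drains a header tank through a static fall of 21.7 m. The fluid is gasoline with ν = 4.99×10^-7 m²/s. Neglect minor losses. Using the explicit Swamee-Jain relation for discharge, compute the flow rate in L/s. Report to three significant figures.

Q ≈ 364 L/s

Swamee-Jain (Type II): Q = -0.965·√(gD⁵h_f/L)·ln[ε/(3.7D) + √(3.17ν²L/(gD³h_f))]
√(gD⁵h_f/L) = √(9.81·0.459⁵·21.7/1940) = 0.04728
ε/(3.7D) = 3.36×10^-4; √(3.17ν²L/(gD³h_f)) = 8.62×10^-6
Q = -0.965·0.04728·ln(3.443×10^-4) = 0.3638 m³/s
Check: V = 2.20 m/s, Re = 2.02×10^6, f = 0.02090, h_f = 21.8 m ≈ 21.7 m ✓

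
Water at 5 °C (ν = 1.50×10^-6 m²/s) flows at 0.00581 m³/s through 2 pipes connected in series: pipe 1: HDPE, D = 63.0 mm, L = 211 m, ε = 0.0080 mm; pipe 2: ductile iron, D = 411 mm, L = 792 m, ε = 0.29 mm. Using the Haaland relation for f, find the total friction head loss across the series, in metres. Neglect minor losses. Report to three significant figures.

H ≈ 11.4 m

Pipe 1: V = 1.864 m/s, Re = 7.83×10^4, ε/D = 1.27×10^-4, f = 0.01926, h_1 = f(L/D)V²/2g = 11.42 m
Pipe 2: V = 0.04379 m/s, Re = 1.20×10^4, ε/D = 7.06×10^-4, f = 0.03038, h_2 = f(L/D)V²/2g = 0.005722 m
Series → Q common, losses add: H = Σh = 11.43 m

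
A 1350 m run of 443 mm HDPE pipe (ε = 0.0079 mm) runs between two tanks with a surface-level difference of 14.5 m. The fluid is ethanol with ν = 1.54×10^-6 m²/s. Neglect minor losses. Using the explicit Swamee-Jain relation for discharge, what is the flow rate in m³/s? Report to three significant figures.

Q ≈ 0.422 m³/s

Swamee-Jain (Type II): Q = -0.965·√(gD⁵h_f/L)·ln[ε/(3.7D) + √(3.17ν²L/(gD³h_f))]
√(gD⁵h_f/L) = √(9.81·0.443⁵·14.5/1350) = 0.04240
ε/(3.7D) = 4.82×10^-6; √(3.17ν²L/(gD³h_f)) = 2.86×10^-5
Q = -0.965·0.04240·ln(3.347×10^-5) = 0.4216 m³/s
Check: V = 2.74 m/s, Re = 7.87×10^5, f = 0.01246, h_f = 14.5 m ≈ 14.5 m ✓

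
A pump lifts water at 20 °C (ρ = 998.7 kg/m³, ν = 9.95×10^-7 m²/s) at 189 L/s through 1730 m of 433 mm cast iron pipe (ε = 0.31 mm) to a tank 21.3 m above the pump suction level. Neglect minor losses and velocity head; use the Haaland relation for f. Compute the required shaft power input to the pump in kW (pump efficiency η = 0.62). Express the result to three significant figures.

P_shaft ≈ 82.4 kW

V = 4Q/(πD²) = 1.284 m/s; Re = 5.59×10^5; ε/D = 7.16×10^-4; f = 0.01876
h_f = f(L/D)V²/2g = 6.294 m
Total head H = z + h_f = 21.3 + 6.294 = 27.59 m
P_hyd = ρgQH = 998.7·9.81·0.189·27.59 = 51.09 kW
P_shaft = P_hyd/η = 51.09/0.62 = 82.41 kW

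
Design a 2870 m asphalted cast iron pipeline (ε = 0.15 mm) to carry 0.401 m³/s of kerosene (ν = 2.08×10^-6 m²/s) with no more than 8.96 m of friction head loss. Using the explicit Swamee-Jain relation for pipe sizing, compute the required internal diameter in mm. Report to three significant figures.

Swamee-Jain (Type III): D = 0.66·[ε^1.25·(LQ²/(gh_f))^4.75 + ν·Q^9.4·(L/(gh_f))^5.2]^0.04
LQ²/(gh_f) = 5.250; L/(gh_f) = 32.65
Term 1 = ε^1.25·(…)^4.75 = 0.0438; Term 2 = ν·Q^9.4·(…)^5.2 = 0.0288
D = 0.66·(0.0438 + 0.0288)^0.04 = 0.5943 m = 594 mm
Check: V = 1.45 m/s, Re = 4.13×10^5, f = 0.01623, h_f = 8.35 m ≈ 8.96 m ✓

D ≈ 594 mm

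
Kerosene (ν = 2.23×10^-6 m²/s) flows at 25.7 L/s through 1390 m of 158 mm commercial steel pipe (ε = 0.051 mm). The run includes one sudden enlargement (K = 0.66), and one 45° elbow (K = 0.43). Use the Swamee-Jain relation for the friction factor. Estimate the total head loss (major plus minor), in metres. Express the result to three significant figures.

H_L ≈ 15.4 m

V = 4Q/(πD²) = 1.311 m/s; V²/2g = 0.08757 m
Re = 9.29×10^4, ε/D = 3.23×10^-4 → f = 0.01983 (Swamee-Jain)
Major: h_f = f(L/D)·V²/2g = 0.01983·8797·0.08757 = 15.27 m
Minor: ΣK = 1.09; h_m = ΣK·V²/2g = 0.09545 m
Total H_L = 15.27 + 0.09545 = 15.37 m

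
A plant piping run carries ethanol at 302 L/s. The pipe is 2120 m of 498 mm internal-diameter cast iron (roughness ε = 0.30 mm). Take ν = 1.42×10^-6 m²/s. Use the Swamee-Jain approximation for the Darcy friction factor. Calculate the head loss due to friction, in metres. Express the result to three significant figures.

V = 4Q/(πD²) = 4·0.302/(π·0.498²) = 1.550 m/s
Re = VD/ν = 1.550·0.498/1.42×10^-6 = 5.44×10^5 → turbulent
ε/D = 0.30/498 = 6.02×10^-4
Swamee-Jain: f = 0.01832
h_f = f(L/D)V²/(2g) = 0.01832·(2120/0.498)·1.550²/(2·9.81) = 9.556 m

h_f ≈ 9.56 m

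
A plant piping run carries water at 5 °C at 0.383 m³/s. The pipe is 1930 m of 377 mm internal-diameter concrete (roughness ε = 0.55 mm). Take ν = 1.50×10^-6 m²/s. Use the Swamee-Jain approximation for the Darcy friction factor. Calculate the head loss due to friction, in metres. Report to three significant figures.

V = 4Q/(πD²) = 4·0.383/(π·0.377²) = 3.431 m/s
Re = VD/ν = 3.431·0.377/1.50×10^-6 = 8.62×10^5 → turbulent
ε/D = 0.55/377 = 0.00146
Swamee-Jain: f = 0.02193
h_f = f(L/D)V²/(2g) = 0.02193·(1930/0.377)·3.431²/(2·9.81) = 67.36 m

h_f ≈ 67.4 m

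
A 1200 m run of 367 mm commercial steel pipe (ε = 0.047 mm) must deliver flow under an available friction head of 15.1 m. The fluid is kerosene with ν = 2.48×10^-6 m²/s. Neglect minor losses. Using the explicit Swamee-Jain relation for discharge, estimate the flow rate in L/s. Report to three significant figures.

Swamee-Jain (Type II): Q = -0.965·√(gD⁵h_f/L)·ln[ε/(3.7D) + √(3.17ν²L/(gD³h_f))]
√(gD⁵h_f/L) = √(9.81·0.367⁵·15.1/1200) = 0.02867
ε/(3.7D) = 3.46×10^-5; √(3.17ν²L/(gD³h_f)) = 5.65×10^-5
Q = -0.965·0.02867·ln(9.114×10^-5) = 0.2574 m³/s
Check: V = 2.43 m/s, Re = 3.60×10^5, f = 0.01534, h_f = 15.1 m ≈ 15.1 m ✓

Q ≈ 257 L/s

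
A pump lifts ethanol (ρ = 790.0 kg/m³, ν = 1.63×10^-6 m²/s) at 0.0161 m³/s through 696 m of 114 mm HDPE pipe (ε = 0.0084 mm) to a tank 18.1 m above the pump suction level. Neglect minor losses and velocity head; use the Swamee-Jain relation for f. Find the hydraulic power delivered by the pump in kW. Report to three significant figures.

V = 4Q/(πD²) = 1.577 m/s; Re = 1.10×10^5; ε/D = 7.37×10^-5; f = 0.01797
h_f = f(L/D)V²/2g = 13.91 m
Total head H = z + h_f = 18.1 + 13.91 = 32.01 m
P_hyd = ρgQH = 790.0·9.81·0.0161·32.01 = 3.994 kW

P_hyd ≈ 3.99 kW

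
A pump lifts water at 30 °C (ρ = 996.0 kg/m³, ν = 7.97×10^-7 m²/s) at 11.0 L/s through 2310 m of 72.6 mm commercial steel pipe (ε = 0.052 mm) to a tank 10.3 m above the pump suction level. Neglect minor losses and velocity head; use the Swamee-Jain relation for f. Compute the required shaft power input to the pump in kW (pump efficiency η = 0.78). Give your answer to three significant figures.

P_shaft ≈ 32.5 kW

V = 4Q/(πD²) = 2.657 m/s; Re = 2.42×10^5; ε/D = 7.16×10^-4; f = 0.01973
h_f = f(L/D)V²/2g = 225.9 m
Total head H = z + h_f = 10.3 + 225.9 = 236.2 m
P_hyd = ρgQH = 996.0·9.81·0.0110·236.2 = 25.39 kW
P_shaft = P_hyd/η = 25.39/0.78 = 32.55 kW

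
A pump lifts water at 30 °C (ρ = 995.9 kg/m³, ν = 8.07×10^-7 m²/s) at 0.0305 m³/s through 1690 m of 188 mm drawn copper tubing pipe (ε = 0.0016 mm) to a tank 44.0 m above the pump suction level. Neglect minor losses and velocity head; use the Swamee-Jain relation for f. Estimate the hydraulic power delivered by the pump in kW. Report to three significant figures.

P_hyd ≈ 15.6 kW

V = 4Q/(πD²) = 1.099 m/s; Re = 2.56×10^5; ε/D = 8.51×10^-6; f = 0.01490
h_f = f(L/D)V²/2g = 8.243 m
Total head H = z + h_f = 44.0 + 8.243 = 52.24 m
P_hyd = ρgQH = 995.9·9.81·0.0305·52.24 = 15.57 kW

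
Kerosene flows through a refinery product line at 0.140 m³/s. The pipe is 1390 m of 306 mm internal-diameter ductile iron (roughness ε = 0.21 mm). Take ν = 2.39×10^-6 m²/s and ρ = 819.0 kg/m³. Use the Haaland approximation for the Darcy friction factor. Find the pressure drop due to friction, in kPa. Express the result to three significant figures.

Δp ≈ 130 kPa

V = 4Q/(πD²) = 4·0.140/(π·0.306²) = 1.904 m/s
Re = VD/ν = 1.904·0.306/2.39×10^-6 = 2.44×10^5 → turbulent
ε/D = 0.21/306 = 6.86×10^-4
Haaland: f = 0.01931
h_f = f(L/D)V²/(2g) = 0.01931·(1390/0.306)·1.904²/(2·9.81) = 16.20 m
Δp = ρg·h_f = 819.0·9.81·16.20 = 130.1 kPa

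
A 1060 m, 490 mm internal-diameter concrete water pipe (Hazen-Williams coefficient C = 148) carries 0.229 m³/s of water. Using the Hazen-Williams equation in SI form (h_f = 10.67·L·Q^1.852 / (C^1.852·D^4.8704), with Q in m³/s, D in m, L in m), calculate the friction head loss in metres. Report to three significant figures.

h_f ≈ 2.28 m

h_f = 10.67·1060·0.229^1.852 / (148^1.852·0.490^4.8704) = 2.277 m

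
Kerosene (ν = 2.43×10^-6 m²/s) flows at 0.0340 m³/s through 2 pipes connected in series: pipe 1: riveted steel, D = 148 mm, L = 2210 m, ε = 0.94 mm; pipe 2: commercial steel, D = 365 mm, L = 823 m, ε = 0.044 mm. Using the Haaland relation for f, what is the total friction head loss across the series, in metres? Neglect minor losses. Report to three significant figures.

Pipe 1: V = 1.976 m/s, Re = 1.20×10^5, ε/D = 0.00635, f = 0.03337, h_1 = f(L/D)V²/2g = 99.20 m
Pipe 2: V = 0.3249 m/s, Re = 4.88×10^4, ε/D = 1.21×10^-4, f = 0.02117, h_2 = f(L/D)V²/2g = 0.2568 m
Series → Q common, losses add: H = Σh = 99.46 m

H ≈ 99.5 m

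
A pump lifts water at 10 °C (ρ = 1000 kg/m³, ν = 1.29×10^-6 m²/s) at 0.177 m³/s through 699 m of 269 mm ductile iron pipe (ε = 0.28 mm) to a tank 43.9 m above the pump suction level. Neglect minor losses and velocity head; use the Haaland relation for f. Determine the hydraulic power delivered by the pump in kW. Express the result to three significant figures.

V = 4Q/(πD²) = 3.114 m/s; Re = 6.49×10^5; ε/D = 0.00104; f = 0.02026
h_f = f(L/D)V²/2g = 26.03 m
Total head H = z + h_f = 43.9 + 26.03 = 69.93 m
P_hyd = ρgQH = 1000·9.81·0.177·69.93 = 121.4 kW

P_hyd ≈ 121 kW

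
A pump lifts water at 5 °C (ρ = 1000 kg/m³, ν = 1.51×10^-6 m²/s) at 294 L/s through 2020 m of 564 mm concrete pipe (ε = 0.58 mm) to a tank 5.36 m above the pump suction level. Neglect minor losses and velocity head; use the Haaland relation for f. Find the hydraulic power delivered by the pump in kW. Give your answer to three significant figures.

P_hyd ≈ 30.3 kW

V = 4Q/(πD²) = 1.177 m/s; Re = 4.40×10^5; ε/D = 0.00103; f = 0.02039
h_f = f(L/D)V²/2g = 5.154 m
Total head H = z + h_f = 5.36 + 5.154 = 10.51 m
P_hyd = ρgQH = 1000·9.81·0.294·10.51 = 30.32 kW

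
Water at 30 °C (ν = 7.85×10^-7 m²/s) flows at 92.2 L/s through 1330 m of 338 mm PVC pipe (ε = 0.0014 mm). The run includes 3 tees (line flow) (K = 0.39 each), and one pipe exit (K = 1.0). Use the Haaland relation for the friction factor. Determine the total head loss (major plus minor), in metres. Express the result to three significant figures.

V = 4Q/(πD²) = 1.028 m/s; V²/2g = 0.05382 m
Re = 4.42×10^5, ε/D = 4.14×10^-6 → f = 0.01340 (Haaland)
Major: h_f = f(L/D)·V²/2g = 0.01340·3935·0.05382 = 2.837 m
Minor: ΣK = 2.17; h_m = ΣK·V²/2g = 0.1168 m
Total H_L = 2.837 + 0.1168 = 2.953 m

H_L ≈ 2.95 m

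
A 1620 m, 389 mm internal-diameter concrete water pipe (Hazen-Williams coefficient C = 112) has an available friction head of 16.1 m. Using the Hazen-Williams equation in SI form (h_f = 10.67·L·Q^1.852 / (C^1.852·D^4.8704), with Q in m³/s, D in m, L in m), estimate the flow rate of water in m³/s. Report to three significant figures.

Rearranging: Q = [h_f·C^1.852·D^4.8704 / (10.67·L)]^(1/1.852)
Q = [16.1·112^1.852·0.389^4.8704 / (10.67·1620)]^0.540 = 0.2159 m³/s

Q ≈ 0.216 m³/s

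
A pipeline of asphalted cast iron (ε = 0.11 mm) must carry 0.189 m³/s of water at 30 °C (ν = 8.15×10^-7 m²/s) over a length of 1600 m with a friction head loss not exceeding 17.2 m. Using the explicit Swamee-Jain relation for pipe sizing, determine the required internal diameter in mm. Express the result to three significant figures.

D ≈ 344 mm

Swamee-Jain (Type III): D = 0.66·[ε^1.25·(LQ²/(gh_f))^4.75 + ν·Q^9.4·(L/(gh_f))^5.2]^0.04
LQ²/(gh_f) = 0.3387; L/(gh_f) = 9.482
Term 1 = ε^1.25·(…)^4.75 = 6.58×10^-8; Term 2 = ν·Q^9.4·(…)^5.2 = 1.55×10^-8
D = 0.66·(6.58×10^-8 + 1.55×10^-8)^0.04 = 0.3435 m = 344 mm
Check: V = 2.04 m/s, Re = 8.60×10^5, f = 0.01604, h_f = 15.8 m ≈ 17.2 m ✓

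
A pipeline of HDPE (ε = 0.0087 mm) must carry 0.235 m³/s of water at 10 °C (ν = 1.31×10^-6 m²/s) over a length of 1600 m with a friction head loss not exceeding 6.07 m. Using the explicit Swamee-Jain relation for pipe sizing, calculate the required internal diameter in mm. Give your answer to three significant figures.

Swamee-Jain (Type III): D = 0.66·[ε^1.25·(LQ²/(gh_f))^4.75 + ν·Q^9.4·(L/(gh_f))^5.2]^0.04
LQ²/(gh_f) = 1.484; L/(gh_f) = 26.87
Term 1 = ε^1.25·(…)^4.75 = 3.08×10^-6; Term 2 = ν·Q^9.4·(…)^5.2 = 4.34×10^-5
D = 0.66·(3.08×10^-6 + 4.34×10^-5)^0.04 = 0.4428 m = 443 mm
Check: V = 1.53 m/s, Re = 5.16×10^5, f = 0.01333, h_f = 5.72 m ≈ 6.07 m ✓

D ≈ 443 mm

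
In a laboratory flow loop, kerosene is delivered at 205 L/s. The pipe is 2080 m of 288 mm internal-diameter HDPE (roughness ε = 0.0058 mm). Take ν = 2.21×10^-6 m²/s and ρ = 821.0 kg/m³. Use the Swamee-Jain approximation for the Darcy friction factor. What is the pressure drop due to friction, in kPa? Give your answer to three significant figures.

V = 4Q/(πD²) = 4·0.205/(π·0.288²) = 3.147 m/s
Re = VD/ν = 3.147·0.288/2.21×10^-6 = 4.10×10^5 → turbulent
ε/D = 0.0058/288 = 2.01×10^-5
Swamee-Jain: f = 0.01385
h_f = f(L/D)V²/(2g) = 0.01385·(2080/0.288)·3.147²/(2·9.81) = 50.49 m
Δp = ρg·h_f = 821.0·9.81·50.49 = 406.6 kPa

Δp ≈ 407 kPa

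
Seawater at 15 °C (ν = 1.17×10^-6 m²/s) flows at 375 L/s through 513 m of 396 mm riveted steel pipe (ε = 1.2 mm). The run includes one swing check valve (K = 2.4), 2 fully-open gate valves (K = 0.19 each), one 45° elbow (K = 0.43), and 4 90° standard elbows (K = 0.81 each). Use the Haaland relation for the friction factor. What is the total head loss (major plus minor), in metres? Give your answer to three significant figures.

V = 4Q/(πD²) = 3.045 m/s; V²/2g = 0.4725 m
Re = 1.03×10^6, ε/D = 0.00303 → f = 0.02641 (Haaland)
Major: h_f = f(L/D)·V²/2g = 0.02641·1295·0.4725 = 16.17 m
Minor: ΣK = 6.45; h_m = ΣK·V²/2g = 3.048 m
Total H_L = 16.17 + 3.048 = 19.21 m

H_L ≈ 19.2 m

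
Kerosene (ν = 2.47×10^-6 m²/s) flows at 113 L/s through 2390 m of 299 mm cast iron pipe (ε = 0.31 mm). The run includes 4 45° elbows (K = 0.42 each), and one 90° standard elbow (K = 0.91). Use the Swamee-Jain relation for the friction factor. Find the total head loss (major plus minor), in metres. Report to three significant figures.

V = 4Q/(πD²) = 1.609 m/s; V²/2g = 0.1320 m
Re = 1.95×10^5, ε/D = 0.00104 → f = 0.02137 (Swamee-Jain)
Major: h_f = f(L/D)·V²/2g = 0.02137·7993·0.1320 = 22.55 m
Minor: ΣK = 2.59; h_m = ΣK·V²/2g = 0.3419 m
Total H_L = 22.55 + 0.3419 = 22.89 m

H_L ≈ 22.9 m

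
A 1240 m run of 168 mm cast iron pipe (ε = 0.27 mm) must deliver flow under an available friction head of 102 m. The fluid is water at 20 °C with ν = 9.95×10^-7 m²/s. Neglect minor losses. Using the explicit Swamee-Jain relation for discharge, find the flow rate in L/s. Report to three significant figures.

Swamee-Jain (Type II): Q = -0.965·√(gD⁵h_f/L)·ln[ε/(3.7D) + √(3.17ν²L/(gD³h_f))]
√(gD⁵h_f/L) = √(9.81·0.168⁵·102/1240) = 0.01039
ε/(3.7D) = 4.34×10^-4; √(3.17ν²L/(gD³h_f)) = 2.86×10^-5
Q = -0.965·0.01039·ln(4.630×10^-4) = 0.07699 m³/s
Check: V = 3.47 m/s, Re = 5.86×10^5, f = 0.02259, h_f = 103 m ≈ 102 m ✓

Q ≈ 77.0 L/s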